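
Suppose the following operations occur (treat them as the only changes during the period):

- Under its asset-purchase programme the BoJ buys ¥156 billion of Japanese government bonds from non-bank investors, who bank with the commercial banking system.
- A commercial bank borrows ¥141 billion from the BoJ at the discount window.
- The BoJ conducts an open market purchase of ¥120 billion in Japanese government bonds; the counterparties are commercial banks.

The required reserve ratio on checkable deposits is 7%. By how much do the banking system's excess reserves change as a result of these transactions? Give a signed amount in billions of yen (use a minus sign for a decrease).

+¥406.08 billion

Asset purchase (from non-banks) ¥156 billion: reserves +¥156B, deposits +¥156B.
Discount-window loan ¥141 billion: reserves +¥141B, deposits 0.
OMO purchase (from banks) ¥120 billion: reserves +¥120B, deposits 0.
Totals: Δreserves = +¥417B, Δdeposits = +¥156B.
Δrequired reserves = 7% × +¥156B = +¥10.92B.
Δexcess reserves = Δreserves − Δrequired = +¥417B − (+¥10.92B) = +¥406.08 billion.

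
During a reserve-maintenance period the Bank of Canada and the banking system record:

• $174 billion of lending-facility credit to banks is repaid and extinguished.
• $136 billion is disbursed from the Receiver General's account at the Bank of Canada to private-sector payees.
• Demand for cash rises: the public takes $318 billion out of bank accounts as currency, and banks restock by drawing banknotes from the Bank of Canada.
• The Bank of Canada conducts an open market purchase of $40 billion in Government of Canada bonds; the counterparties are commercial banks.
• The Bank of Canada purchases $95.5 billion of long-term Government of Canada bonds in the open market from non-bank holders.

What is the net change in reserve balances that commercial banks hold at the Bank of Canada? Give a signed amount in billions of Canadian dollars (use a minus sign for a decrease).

Discount-window repayment $174 billion: repayment is debited from reserves → −$174B.
Government spending $136 billion: government payments flow into bank reserve accounts → +$136B.
Currency withdrawal $318 billion: banks swap reserves for currency → −$318B.
OMO purchase (from banks) $40 billion: the Bank of Canada pays by crediting reserve accounts → +$40B.
Asset purchase (from non-banks) $95.5 billion: the Bank of Canada pays by crediting reserve accounts → +$95.5B.
Net: −174 + 136 − 318 + 40 + 95.5 = -$220.5 billion.

-$220.5 billion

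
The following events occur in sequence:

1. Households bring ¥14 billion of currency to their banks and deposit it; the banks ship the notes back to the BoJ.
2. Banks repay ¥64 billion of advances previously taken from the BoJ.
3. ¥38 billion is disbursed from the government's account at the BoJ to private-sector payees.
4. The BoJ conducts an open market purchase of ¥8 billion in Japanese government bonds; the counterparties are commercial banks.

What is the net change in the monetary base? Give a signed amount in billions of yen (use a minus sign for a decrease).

Currency deposit ¥14 billion: just a shift between currency and reserves — both are base money → 0.
Discount-window repayment ¥64 billion: BoJ balance sheet contracts → −¥64B.
Government spending ¥38 billion: a non-base liability converts back to reserves → +¥38B.
OMO purchase (from banks) ¥8 billion: BoJ balance sheet expands → +¥8B.
Net: 0 − 64 + 38 + 8 = -¥18 billion.

-¥18 billion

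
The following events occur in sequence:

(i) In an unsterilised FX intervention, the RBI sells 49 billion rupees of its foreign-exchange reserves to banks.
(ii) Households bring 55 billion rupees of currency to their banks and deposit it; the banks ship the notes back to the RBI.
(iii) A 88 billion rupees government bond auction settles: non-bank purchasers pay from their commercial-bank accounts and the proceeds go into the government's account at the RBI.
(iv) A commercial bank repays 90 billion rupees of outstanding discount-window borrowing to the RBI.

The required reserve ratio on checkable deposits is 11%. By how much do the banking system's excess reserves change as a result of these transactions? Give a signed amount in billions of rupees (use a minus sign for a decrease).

-168.37 billion

FX sale 49 billion rupees: reserves −49B, deposits 0.
Currency deposit 55 billion rupees: reserves +55B, deposits +55B.
Government account inflow 88 billion rupees: reserves −88B, deposits −88B.
Discount-window repayment 90 billion rupees: reserves −90B, deposits 0.
Totals: Δreserves = −172B, Δdeposits = −33B.
Δrequired reserves = 11% × −33B = −3.63B.
Δexcess reserves = Δreserves − Δrequired = −172B − (−3.63B) = -168.37 billion.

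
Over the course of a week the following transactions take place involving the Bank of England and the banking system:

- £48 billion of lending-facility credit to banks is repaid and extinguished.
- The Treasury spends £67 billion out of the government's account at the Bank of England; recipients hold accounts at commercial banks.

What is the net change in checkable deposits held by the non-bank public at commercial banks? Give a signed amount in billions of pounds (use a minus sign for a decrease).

+£67 billion

Bank of England balance sheet:
  Assets:      Loans to banks −£48B
  Liabilities: Bank reserves +£19B, Government deposits −£67B
Commercial banking system:
  Assets:      Reserves at CB +£19B
  Liabilities: Checkable deposits +£67B, Borrowings from CB −£48B
So the change in checkable deposits held by the non-bank public at commercial banks is +£67 billion.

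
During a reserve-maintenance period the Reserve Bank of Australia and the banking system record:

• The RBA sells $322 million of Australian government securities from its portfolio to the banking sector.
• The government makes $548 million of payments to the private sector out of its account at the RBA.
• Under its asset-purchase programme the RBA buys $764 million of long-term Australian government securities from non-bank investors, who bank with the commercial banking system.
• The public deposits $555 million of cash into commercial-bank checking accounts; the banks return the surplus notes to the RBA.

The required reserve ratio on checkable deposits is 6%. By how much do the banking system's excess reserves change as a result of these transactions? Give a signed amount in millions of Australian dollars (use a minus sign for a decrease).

+$1432.98 million

OMO sale (to banks) $322 million: reserves −$322M, deposits 0.
Government spending $548 million: reserves +$548M, deposits +$548M.
Asset purchase (from non-banks) $764 million: reserves +$764M, deposits +$764M.
Currency deposit $555 million: reserves +$555M, deposits +$555M.
Totals: Δreserves = +$1545M, Δdeposits = +$1867M.
Δrequired reserves = 6% × +$1867M = +$112.02M.
Δexcess reserves = Δreserves − Δrequired = +$1545M − (+$112.02M) = +$1432.98 million.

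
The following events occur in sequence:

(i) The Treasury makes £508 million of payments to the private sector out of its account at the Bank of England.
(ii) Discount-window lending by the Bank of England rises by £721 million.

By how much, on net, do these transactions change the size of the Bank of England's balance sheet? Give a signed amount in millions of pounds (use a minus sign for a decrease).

Bank of England balance sheet:
  Assets:      Loans to banks +£721M
  Liabilities: Bank reserves +£1229M, Government deposits −£508M
Commercial banking system:
  Assets:      Reserves at CB +£1229M
  Liabilities: Checkable deposits +£508M, Borrowings from CB +£721M
Change in total Bank of England assets = +£721 million.

+£721 million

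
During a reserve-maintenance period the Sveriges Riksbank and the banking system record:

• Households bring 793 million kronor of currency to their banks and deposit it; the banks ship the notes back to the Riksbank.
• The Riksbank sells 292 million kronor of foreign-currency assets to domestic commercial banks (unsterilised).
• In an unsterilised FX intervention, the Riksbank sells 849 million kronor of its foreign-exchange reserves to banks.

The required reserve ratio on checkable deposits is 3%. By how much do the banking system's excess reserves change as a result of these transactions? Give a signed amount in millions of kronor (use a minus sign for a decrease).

Currency deposit 793 million kronor: reserves +793M, deposits +793M.
FX sale 292 million kronor: reserves −292M, deposits 0.
FX sale 849 million kronor: reserves −849M, deposits 0.
Totals: Δreserves = −348M, Δdeposits = +793M.
Δrequired reserves = 3% × +793M = +23.79M.
Δexcess reserves = Δreserves − Δrequired = −348M − (+23.79M) = -371.79 million.

-371.79 million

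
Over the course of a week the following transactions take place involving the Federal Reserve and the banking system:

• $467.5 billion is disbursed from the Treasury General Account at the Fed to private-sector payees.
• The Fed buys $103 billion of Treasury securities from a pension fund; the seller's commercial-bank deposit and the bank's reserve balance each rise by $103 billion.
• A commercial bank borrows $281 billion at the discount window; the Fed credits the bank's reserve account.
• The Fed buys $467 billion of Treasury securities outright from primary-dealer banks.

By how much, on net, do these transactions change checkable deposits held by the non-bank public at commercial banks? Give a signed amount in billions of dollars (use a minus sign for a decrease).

Government spending $467.5 billion: non-bank counterparties' bank balances rise → +$467.5B.
Asset purchase (from non-banks) $103 billion: non-bank counterparties' bank balances rise → +$103B.
Discount-window loan $281 billion: the counterparty is a bank, so public deposits are unchanged → 0.
OMO purchase (from banks) $467 billion: the counterparty is a bank, so public deposits are unchanged → 0.
Net: 467.5 + 103 + 0 + 0 = +$570.5 billion.

+$570.5 billion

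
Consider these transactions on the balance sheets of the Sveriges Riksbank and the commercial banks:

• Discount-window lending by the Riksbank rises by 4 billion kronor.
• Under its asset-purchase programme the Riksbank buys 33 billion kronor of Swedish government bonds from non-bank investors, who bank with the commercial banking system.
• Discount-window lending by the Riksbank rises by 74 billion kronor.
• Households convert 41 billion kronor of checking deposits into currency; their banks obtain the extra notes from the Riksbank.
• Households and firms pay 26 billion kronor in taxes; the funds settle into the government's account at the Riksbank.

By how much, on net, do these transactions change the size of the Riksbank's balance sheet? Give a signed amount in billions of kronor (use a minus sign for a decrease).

Riksbank balance sheet:
  Assets:      Securities +33B, Loans to banks +78B
  Liabilities: Bank reserves +44B, Currency in circulation +41B, Government deposits +26B
Change in total Riksbank assets = +111 billion.

+111 billion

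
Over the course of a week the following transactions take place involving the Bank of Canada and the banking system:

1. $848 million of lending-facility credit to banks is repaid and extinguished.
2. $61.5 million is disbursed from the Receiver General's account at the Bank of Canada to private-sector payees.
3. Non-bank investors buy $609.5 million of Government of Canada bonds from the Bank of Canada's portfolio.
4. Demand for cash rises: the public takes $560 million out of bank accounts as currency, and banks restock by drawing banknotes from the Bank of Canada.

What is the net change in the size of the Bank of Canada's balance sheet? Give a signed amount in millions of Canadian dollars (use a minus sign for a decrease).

Bank of Canada balance sheet:
  Assets:      Securities −$609.5M, Loans to banks −$848M
  Liabilities: Bank reserves −$1956M, Currency in circulation +$560M, Government deposits −$61.5M
Commercial banking system:
  Assets:      Reserves at CB −$1956M
  Liabilities: Checkable deposits −$1108M, Borrowings from CB −$848M
Change in total Bank of Canada assets = -$1457.5 million.

-$1457.5 million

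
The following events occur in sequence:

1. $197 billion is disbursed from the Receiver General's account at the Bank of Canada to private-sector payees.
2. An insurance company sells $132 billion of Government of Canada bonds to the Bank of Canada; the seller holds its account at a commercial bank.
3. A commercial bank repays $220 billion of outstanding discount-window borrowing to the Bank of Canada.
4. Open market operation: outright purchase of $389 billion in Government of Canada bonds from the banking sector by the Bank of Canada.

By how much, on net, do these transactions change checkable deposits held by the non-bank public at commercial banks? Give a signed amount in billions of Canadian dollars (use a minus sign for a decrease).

+$329 billion

Government spending $197 billion: non-bank counterparties' bank balances rise → +$197B.
Asset purchase (from non-banks) $132 billion: non-bank counterparties' bank balances rise → +$132B.
Discount-window repayment $220 billion: the counterparty is a bank, so public deposits are unchanged → 0.
OMO purchase (from banks) $389 billion: the counterparty is a bank, so public deposits are unchanged → 0.
Net: 197 + 132 + 0 + 0 = +$329 billion.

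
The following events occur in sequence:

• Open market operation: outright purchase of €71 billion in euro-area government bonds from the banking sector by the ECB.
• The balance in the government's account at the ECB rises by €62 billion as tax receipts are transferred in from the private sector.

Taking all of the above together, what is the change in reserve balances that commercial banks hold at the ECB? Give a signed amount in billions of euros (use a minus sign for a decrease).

OMO purchase (from banks) €71 billion: the ECB pays by crediting reserve accounts → +€71B.
Government account inflow €62 billion: funds move from bank reserves into the government account → −€62B.
Net: 71 − 62 = +€9 billion.

+€9 billion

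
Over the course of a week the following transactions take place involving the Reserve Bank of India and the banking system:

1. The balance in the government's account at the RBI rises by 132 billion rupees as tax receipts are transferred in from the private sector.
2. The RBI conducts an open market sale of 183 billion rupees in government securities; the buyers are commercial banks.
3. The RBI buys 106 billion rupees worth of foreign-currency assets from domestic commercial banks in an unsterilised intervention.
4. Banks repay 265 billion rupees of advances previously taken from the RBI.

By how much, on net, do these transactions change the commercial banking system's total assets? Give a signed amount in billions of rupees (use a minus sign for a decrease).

-397 billion

Government account inflow 132 billion rupees: bank balance sheets shrink → −132B.
OMO sale (to banks) 183 billion rupees: just an asset swap on bank balance sheets → 0.
FX purchase 106 billion rupees: just an asset swap on bank balance sheets → 0.
Discount-window repayment 265 billion rupees: bank balance sheets shrink → −265B.
Net: −132 + 0 + 0 − 265 = -397 billion.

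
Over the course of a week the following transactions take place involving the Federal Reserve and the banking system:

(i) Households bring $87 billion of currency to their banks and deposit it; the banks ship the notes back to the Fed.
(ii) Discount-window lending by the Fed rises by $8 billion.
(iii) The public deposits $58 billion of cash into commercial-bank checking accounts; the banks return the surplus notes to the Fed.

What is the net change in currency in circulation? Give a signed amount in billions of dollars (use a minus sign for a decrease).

-$145 billion

Currency deposit $87 billion: notes return to the central bank → −$87B.
Discount-window loan $8 billion: no currency enters or leaves circulation → 0.
Currency deposit $58 billion: notes return to the central bank → −$58B.
Net: −87 + 0 − 58 = -$145 billion.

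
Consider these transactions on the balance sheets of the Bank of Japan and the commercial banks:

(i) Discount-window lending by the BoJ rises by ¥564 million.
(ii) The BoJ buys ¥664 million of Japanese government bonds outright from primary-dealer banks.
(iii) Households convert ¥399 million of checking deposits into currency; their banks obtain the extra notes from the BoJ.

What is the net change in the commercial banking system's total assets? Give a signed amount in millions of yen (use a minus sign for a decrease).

BoJ balance sheet:
  Assets:      Securities +¥664M, Loans to banks +¥564M
  Liabilities: Bank reserves +¥829M, Currency in circulation +¥399M
Commercial banking system:
  Assets:      Reserves at CB +¥829M, Securities −¥664M
  Liabilities: Checkable deposits −¥399M, Borrowings from CB +¥564M
Change in total bank assets = +¥165 million.

+¥165 million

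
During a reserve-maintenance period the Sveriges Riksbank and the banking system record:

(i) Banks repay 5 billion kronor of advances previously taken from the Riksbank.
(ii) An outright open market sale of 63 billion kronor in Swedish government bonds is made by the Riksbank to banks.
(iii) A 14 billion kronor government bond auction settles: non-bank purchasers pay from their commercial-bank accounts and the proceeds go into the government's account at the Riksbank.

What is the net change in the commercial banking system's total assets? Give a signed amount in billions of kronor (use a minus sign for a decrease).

-19 billion

Discount-window repayment 5 billion kronor: bank balance sheets shrink → −5B.
OMO sale (to banks) 63 billion kronor: just an asset swap on bank balance sheets → 0.
Government account inflow 14 billion kronor: bank balance sheets shrink → −14B.
Net: −5 + 0 − 14 = -19 billion.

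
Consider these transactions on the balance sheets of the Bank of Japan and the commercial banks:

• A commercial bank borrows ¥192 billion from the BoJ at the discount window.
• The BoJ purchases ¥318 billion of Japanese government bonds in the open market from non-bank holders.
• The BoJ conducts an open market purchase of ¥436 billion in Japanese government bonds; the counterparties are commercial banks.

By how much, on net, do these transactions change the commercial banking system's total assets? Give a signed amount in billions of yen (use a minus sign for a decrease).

+¥510 billion

BoJ balance sheet:
  Assets:      Securities +¥754B, Loans to banks +¥192B
  Liabilities: Bank reserves +¥946B
Commercial banking system:
  Assets:      Reserves at CB +¥946B, Securities −¥436B
  Liabilities: Checkable deposits +¥318B, Borrowings from CB +¥192B
Change in total bank assets = +¥510 billion.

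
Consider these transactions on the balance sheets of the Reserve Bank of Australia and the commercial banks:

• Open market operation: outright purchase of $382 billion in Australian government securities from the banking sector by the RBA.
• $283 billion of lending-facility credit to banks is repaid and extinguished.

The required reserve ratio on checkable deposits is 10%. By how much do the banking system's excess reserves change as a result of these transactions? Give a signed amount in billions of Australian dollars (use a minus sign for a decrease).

OMO purchase (from banks) $382 billion: reserves +$382B, deposits 0.
Discount-window repayment $283 billion: reserves −$283B, deposits 0.
Totals: Δreserves = +$99B, Δdeposits = 0.
Δrequired reserves = 10% × 0 = 0.
Δexcess reserves = Δreserves − Δrequired = +$99B − (0) = +$99 billion.

+$99 billion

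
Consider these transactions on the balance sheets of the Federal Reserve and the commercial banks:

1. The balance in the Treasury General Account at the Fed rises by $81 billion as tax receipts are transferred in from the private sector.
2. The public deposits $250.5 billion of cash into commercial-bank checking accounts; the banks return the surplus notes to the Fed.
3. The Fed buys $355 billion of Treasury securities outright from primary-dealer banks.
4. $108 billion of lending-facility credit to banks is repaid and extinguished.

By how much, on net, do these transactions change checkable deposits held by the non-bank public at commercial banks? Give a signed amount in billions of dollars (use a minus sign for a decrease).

+$169.5 billion

Government account inflow $81 billion: non-bank counterparties' bank balances fall → −$81B.
Currency deposit $250.5 billion: non-bank counterparties' bank balances rise → +$250.5B.
OMO purchase (from banks) $355 billion: the counterparty is a bank, so public deposits are unchanged → 0.
Discount-window repayment $108 billion: the counterparty is a bank, so public deposits are unchanged → 0.
Net: −81 + 250.5 + 0 + 0 = +$169.5 billion.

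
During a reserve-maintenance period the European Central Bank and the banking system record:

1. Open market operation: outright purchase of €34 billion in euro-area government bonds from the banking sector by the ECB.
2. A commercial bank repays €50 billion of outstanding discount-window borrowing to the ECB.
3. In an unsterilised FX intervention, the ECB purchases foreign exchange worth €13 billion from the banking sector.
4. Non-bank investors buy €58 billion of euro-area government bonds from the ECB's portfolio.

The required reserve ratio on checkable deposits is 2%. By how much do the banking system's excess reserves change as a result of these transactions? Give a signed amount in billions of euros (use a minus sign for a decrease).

OMO purchase (from banks) €34 billion: reserves +€34B, deposits 0.
Discount-window repayment €50 billion: reserves −€50B, deposits 0.
FX purchase €13 billion: reserves +€13B, deposits 0.
Asset sale (to non-banks) €58 billion: reserves −€58B, deposits −€58B.
Totals: Δreserves = −€61B, Δdeposits = −€58B.
Δrequired reserves = 2% × −€58B = −€1.16B.
Δexcess reserves = Δreserves − Δrequired = −€61B − (−€1.16B) = -€59.84 billion.

-€59.84 billion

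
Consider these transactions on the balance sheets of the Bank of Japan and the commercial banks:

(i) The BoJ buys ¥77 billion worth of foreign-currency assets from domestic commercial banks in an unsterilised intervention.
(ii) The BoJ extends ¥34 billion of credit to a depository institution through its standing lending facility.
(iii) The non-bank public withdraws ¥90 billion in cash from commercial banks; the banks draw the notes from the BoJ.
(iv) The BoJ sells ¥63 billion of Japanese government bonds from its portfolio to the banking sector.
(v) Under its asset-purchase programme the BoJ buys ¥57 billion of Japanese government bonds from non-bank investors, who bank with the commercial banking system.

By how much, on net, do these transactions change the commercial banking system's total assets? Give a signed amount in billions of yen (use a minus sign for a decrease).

FX purchase ¥77 billion: just an asset swap on bank balance sheets → 0.
Discount-window loan ¥34 billion: bank balance sheets expand → +¥34B.
Currency withdrawal ¥90 billion: bank balance sheets shrink → −¥90B.
OMO sale (to banks) ¥63 billion: just an asset swap on bank balance sheets → 0.
Asset purchase (from non-banks) ¥57 billion: bank balance sheets expand → +¥57B.
Net: 0 + 34 − 90 + 0 + 57 = +¥1 billion.

+¥1 billion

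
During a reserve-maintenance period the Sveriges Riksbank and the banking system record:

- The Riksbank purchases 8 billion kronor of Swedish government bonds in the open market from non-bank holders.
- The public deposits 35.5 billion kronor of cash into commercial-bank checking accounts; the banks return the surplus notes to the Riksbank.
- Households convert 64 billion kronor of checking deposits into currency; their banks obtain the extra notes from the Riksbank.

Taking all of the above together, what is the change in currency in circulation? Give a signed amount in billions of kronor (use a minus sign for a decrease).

Riksbank balance sheet:
  Assets:      Securities +8B
  Liabilities: Bank reserves −20.5B, Currency in circulation +28.5B
Commercial banking system:
  Assets:      Reserves at CB −20.5B
  Liabilities: Checkable deposits −20.5B
So the change in currency in circulation is +28.5 billion.

+28.5 billion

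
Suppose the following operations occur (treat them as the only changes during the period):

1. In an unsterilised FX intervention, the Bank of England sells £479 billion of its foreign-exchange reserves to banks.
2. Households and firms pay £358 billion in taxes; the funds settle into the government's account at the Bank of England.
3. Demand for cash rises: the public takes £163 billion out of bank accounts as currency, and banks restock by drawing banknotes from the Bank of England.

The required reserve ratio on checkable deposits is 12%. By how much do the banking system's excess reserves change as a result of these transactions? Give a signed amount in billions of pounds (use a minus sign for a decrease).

FX sale £479 billion: reserves −£479B, deposits 0.
Government account inflow £358 billion: reserves −£358B, deposits −£358B.
Currency withdrawal £163 billion: reserves −£163B, deposits −£163B.
Totals: Δreserves = −£1000B, Δdeposits = −£521B.
Δrequired reserves = 12% × −£521B = −£62.52B.
Δexcess reserves = Δreserves − Δrequired = −£1000B − (−£62.52B) = -£937.48 billion.

-£937.48 billion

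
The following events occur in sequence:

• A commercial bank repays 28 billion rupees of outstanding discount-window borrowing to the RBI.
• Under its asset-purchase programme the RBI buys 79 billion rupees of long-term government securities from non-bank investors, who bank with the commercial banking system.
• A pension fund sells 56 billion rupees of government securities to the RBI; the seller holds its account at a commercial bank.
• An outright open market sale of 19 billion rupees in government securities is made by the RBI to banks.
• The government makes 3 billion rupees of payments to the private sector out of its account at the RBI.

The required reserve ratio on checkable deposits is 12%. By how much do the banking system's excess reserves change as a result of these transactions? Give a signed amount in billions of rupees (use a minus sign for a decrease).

Discount-window repayment 28 billion rupees: reserves −28B, deposits 0.
Asset purchase (from non-banks) 79 billion rupees: reserves +79B, deposits +79B.
Asset purchase (from non-banks) 56 billion rupees: reserves +56B, deposits +56B.
OMO sale (to banks) 19 billion rupees: reserves −19B, deposits 0.
Government spending 3 billion rupees: reserves +3B, deposits +3B.
Totals: Δreserves = +91B, Δdeposits = +138B.
Δrequired reserves = 12% × +138B = +16.56B.
Δexcess reserves = Δreserves − Δrequired = +91B − (+16.56B) = +74.44 billion.

+74.44 billion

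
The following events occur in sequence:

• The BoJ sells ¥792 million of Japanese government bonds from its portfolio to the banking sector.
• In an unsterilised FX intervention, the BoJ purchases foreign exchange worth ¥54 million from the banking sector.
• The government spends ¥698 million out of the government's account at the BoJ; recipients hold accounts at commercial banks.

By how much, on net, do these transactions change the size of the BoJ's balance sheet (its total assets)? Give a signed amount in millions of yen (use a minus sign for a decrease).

OMO sale (to banks) ¥792 million: a BoJ asset is shed → −¥792M.
FX purchase ¥54 million: a BoJ asset is acquired → +¥54M.
Government spending ¥698 million: only the composition of liabilities changes → 0.
Net: −792 + 54 + 0 = -¥738 million.

-¥738 million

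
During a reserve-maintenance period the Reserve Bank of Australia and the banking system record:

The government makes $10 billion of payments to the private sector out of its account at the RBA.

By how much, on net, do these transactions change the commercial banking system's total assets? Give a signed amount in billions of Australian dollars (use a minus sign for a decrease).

Government spending $10 billion: bank balance sheets expand → +$10B.

+$10 billion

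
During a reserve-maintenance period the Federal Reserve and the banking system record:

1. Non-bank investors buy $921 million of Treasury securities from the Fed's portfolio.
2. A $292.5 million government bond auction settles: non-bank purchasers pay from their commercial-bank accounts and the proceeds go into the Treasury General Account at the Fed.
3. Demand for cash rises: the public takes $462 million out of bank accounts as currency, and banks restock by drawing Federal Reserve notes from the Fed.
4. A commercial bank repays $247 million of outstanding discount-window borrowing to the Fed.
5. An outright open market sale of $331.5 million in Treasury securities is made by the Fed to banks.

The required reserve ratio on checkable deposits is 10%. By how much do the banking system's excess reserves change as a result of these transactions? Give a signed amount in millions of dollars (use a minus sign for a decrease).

Asset sale (to non-banks) $921 million: reserves −$921M, deposits −$921M.
Government account inflow $292.5 million: reserves −$292.5M, deposits −$292.5M.
Currency withdrawal $462 million: reserves −$462M, deposits −$462M.
Discount-window repayment $247 million: reserves −$247M, deposits 0.
OMO sale (to banks) $331.5 million: reserves −$331.5M, deposits 0.
Totals: Δreserves = −$2254M, Δdeposits = −$1675.5M.
Δrequired reserves = 10% × −$1675.5M = −$167.55M.
Δexcess reserves = Δreserves − Δrequired = −$2254M − (−$167.55M) = -$2086.45 million.

-$2086.45 million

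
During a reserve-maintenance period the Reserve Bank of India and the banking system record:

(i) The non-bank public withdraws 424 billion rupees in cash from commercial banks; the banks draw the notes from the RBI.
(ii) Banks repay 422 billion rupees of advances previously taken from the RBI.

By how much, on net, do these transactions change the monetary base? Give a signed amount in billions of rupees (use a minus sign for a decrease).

Currency withdrawal 424 billion rupees: just a shift between currency and reserves — both are base money → 0.
Discount-window repayment 422 billion rupees: RBI balance sheet contracts → −422B.
Net: 0 − 422 = -422 billion.

-422 billion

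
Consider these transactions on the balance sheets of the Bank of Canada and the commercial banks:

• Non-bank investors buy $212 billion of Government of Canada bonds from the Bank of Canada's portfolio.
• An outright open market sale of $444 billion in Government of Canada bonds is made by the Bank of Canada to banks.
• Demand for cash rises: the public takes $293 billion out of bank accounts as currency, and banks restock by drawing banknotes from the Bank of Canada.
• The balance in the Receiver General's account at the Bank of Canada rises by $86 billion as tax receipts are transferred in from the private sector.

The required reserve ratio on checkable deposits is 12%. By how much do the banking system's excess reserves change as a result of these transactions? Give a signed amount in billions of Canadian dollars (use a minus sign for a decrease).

-$964.08 billion

Asset sale (to non-banks) $212 billion: reserves −$212B, deposits −$212B.
OMO sale (to banks) $444 billion: reserves −$444B, deposits 0.
Currency withdrawal $293 billion: reserves −$293B, deposits −$293B.
Government account inflow $86 billion: reserves −$86B, deposits −$86B.
Totals: Δreserves = −$1035B, Δdeposits = −$591B.
Δrequired reserves = 12% × −$591B = −$70.92B.
Δexcess reserves = Δreserves − Δrequired = −$1035B − (−$70.92B) = -$964.08 billion.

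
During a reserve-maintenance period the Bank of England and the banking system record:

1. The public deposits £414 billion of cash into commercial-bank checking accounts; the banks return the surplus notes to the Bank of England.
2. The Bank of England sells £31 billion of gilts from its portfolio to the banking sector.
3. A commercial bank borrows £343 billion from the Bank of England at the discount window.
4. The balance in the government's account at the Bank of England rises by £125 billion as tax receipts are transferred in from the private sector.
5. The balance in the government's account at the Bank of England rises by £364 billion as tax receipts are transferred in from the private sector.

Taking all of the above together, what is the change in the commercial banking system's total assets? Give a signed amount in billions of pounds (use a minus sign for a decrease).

Currency deposit £414 billion: bank balance sheets expand → +£414B.
OMO sale (to banks) £31 billion: just an asset swap on bank balance sheets → 0.
Discount-window loan £343 billion: bank balance sheets expand → +£343B.
Government account inflow £125 billion: bank balance sheets shrink → −£125B.
Government account inflow £364 billion: bank balance sheets shrink → −£364B.
Net: 414 + 0 + 343 − 125 − 364 = +£268 billion.

+£268 billion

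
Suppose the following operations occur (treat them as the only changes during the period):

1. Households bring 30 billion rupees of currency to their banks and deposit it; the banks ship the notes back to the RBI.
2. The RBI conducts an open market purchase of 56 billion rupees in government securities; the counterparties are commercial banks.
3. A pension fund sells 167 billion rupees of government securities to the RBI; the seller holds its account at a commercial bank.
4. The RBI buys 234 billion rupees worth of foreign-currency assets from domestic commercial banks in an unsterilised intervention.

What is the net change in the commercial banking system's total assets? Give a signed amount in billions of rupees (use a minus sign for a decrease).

RBI balance sheet:
  Assets:      Securities +223B, Foreign assets +234B
  Liabilities: Bank reserves +487B, Currency in circulation −30B
Commercial banking system:
  Assets:      Reserves at CB +487B, Securities −56B, Foreign assets −234B
  Liabilities: Checkable deposits +197B
Change in total bank assets = +197 billion.

+197 billion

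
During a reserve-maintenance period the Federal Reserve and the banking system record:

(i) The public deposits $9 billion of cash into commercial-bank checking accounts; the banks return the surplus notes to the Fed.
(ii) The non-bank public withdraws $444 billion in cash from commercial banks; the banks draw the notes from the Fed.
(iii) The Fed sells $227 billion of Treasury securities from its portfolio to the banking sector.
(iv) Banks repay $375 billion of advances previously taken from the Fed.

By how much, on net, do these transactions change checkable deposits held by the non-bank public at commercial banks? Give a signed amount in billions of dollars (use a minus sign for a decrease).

Currency deposit $9 billion: non-bank counterparties' bank balances rise → +$9B.
Currency withdrawal $444 billion: non-bank counterparties' bank balances fall → −$444B.
OMO sale (to banks) $227 billion: the counterparty is a bank, so public deposits are unchanged → 0.
Discount-window repayment $375 billion: the counterparty is a bank, so public deposits are unchanged → 0.
Net: 9 − 444 + 0 + 0 = -$435 billion.

-$435 billion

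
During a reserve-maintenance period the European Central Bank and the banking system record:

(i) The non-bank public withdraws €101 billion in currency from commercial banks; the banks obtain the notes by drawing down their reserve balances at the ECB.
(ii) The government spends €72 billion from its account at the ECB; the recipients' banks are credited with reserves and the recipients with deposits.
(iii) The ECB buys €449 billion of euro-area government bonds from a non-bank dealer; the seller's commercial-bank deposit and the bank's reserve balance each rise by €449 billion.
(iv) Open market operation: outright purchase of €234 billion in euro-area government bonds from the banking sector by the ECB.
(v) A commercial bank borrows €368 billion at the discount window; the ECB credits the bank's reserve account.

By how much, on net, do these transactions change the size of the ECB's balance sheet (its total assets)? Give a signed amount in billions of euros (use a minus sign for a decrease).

Currency withdrawal €101 billion: only the composition of liabilities changes → 0.
Government spending €72 billion: only the composition of liabilities changes → 0.
Asset purchase (from non-banks) €449 billion: an ECB asset is acquired → +€449B.
OMO purchase (from banks) €234 billion: an ECB asset is acquired → +€234B.
Discount-window loan €368 billion: an ECB asset is acquired → +€368B.
Net: 0 + 0 + 449 + 234 + 368 = +€1051 billion.

+€1051 billion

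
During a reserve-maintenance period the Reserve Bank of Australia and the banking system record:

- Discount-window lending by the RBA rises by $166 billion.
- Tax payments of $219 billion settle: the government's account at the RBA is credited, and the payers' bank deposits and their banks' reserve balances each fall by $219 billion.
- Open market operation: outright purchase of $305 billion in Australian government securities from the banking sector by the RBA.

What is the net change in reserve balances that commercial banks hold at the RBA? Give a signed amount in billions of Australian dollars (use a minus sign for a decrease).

+$252 billion

Discount-window loan $166 billion: the loan is credited to the bank's reserve account → +$166B.
Government account inflow $219 billion: funds move from bank reserves into the government account → −$219B.
OMO purchase (from banks) $305 billion: the RBA pays by crediting reserve accounts → +$305B.
Net: 166 − 219 + 305 = +$252 billion.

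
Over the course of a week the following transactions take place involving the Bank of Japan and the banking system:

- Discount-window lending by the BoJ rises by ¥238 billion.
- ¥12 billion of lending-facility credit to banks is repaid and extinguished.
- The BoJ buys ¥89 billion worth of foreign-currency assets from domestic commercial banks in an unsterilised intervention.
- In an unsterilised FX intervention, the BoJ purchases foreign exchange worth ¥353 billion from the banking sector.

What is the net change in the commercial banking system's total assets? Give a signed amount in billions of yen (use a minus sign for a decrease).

BoJ balance sheet:
  Assets:      Loans to banks +¥226B, Foreign assets +¥442B
  Liabilities: Bank reserves +¥668B
Commercial banking system:
  Assets:      Reserves at CB +¥668B, Foreign assets −¥442B
  Liabilities: Borrowings from CB +¥226B
Change in total bank assets = +¥226 billion.

+¥226 billion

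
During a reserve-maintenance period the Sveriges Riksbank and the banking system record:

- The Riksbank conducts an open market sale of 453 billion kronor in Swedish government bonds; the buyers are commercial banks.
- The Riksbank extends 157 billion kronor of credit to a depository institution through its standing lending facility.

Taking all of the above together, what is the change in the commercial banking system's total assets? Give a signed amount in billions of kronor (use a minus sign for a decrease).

+157 billion

OMO sale (to banks) 453 billion kronor: just an asset swap on bank balance sheets → 0.
Discount-window loan 157 billion kronor: bank balance sheets expand → +157B.
Net: 0 + 157 = +157 billion.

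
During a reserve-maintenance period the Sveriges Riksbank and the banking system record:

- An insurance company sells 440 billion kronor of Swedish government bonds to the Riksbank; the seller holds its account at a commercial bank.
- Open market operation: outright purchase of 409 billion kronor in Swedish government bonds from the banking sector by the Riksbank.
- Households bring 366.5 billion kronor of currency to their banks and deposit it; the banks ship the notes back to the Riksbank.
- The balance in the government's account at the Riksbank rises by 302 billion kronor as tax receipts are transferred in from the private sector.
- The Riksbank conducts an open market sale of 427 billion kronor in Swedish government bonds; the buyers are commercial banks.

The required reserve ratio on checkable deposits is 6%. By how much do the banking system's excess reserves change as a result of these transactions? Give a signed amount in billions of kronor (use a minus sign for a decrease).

+456.23 billion

Asset purchase (from non-banks) 440 billion kronor: reserves +440B, deposits +440B.
OMO purchase (from banks) 409 billion kronor: reserves +409B, deposits 0.
Currency deposit 366.5 billion kronor: reserves +366.5B, deposits +366.5B.
Government account inflow 302 billion kronor: reserves −302B, deposits −302B.
OMO sale (to banks) 427 billion kronor: reserves −427B, deposits 0.
Totals: Δreserves = +486.5B, Δdeposits = +504.5B.
Δrequired reserves = 6% × +504.5B = +30.27B.
Δexcess reserves = Δreserves − Δrequired = +486.5B − (+30.27B) = +456.23 billion.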